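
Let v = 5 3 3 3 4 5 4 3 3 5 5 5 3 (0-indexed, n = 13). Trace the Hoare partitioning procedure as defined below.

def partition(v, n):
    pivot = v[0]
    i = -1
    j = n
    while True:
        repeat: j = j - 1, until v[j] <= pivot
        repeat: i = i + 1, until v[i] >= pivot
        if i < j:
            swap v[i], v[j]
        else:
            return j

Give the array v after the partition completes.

pivot = v[0] = 5; i = -1, j = 13
j→12 (v[12]=3≤5), i→0 (v[0]=5≥5); i<j, swap → 3 3 3 3 4 5 4 3 3 5 5 5 5
j→11 (v[11]=5≤5), i→5 (v[5]=5≥5); i<j, swap → 3 3 3 3 4 5 4 3 3 5 5 5 5
j→10 (v[10]=5≤5), i→9 (v[9]=5≥5); i<j, swap → 3 3 3 3 4 5 4 3 3 5 5 5 5
j→9, i→10; i≥j, return j=9. v = 3 3 3 3 4 5 4 3 3 5 5 5 5

3 3 3 3 4 5 4 3 3 5 5 5 5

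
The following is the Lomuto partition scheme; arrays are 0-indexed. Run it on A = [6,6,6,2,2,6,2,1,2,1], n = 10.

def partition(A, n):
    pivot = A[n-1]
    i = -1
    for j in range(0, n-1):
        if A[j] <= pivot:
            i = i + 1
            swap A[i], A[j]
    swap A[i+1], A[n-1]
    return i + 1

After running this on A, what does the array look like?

pivot = A[9] = 1; i = -1
j=0: A[0]=6 > 1 → no swap
j=1: A[1]=6 > 1 → no swap
j=2: A[2]=6 > 1 → no swap
j=3: A[3]=2 > 1 → no swap
j=4: A[4]=2 > 1 → no swap
j=5: A[5]=6 > 1 → no swap
j=6: A[6]=2 > 1 → no swap
j=7: A[7]=1 ≤ 1 → i=0, swap A[0],A[7] → [1,6,6,2,2,6,2,6,2,1]
j=8: A[8]=2 > 1 → no swap
final swap A[1],A[9] → [1,1,6,2,2,6,2,6,2,6]; return 1

[1,1,6,2,2,6,2,6,2,6]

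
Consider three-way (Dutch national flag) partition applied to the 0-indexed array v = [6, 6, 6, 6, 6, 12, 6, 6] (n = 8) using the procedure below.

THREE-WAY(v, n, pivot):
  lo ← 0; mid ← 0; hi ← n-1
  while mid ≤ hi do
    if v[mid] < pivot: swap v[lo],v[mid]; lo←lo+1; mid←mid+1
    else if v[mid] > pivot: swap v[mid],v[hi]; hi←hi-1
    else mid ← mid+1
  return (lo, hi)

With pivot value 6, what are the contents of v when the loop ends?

[6, 6, 6, 6, 6, 6, 6, 12]

lo=0 mid=0 hi=7
6=6: mid=1
6=6: mid=2
6=6: mid=3
6=6: mid=4
6=6: mid=5
12>6: swap(5,7), hi=6 ⇒ [6, 6, 6, 6, 6, 6, 6, 12]
6=6: mid=6
6=6: mid=7
done. lo=0 hi=6; v=[6, 6, 6, 6, 6, 6, 6, 12]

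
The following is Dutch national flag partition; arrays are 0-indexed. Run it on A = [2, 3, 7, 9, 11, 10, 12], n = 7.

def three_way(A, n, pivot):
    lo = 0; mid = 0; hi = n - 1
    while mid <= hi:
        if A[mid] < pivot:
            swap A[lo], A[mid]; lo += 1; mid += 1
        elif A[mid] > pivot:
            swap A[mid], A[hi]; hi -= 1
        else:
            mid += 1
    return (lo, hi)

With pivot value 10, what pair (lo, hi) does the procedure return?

pivot = 10; lo=0, mid=0, hi=6
A[mid]=2<10: swap A[0],A[0]; lo=1,mid=1 → [2, 3, 7, 9, 11, 10, 12]
A[mid]=3<10: swap A[1],A[1]; lo=2,mid=2 → [2, 3, 7, 9, 11, 10, 12]
A[mid]=7<10: swap A[2],A[2]; lo=3,mid=3 → [2, 3, 7, 9, 11, 10, 12]
A[mid]=9<10: swap A[3],A[3]; lo=4,mid=4 → [2, 3, 7, 9, 11, 10, 12]
A[mid]=11>10: swap A[4],A[6]; hi=5 → [2, 3, 7, 9, 12, 10, 11]
A[mid]=12>10: swap A[4],A[5]; hi=4 → [2, 3, 7, 9, 10, 12, 11]
A[mid]=10=10: mid=5
end: lo=4, hi=4; A = [2, 3, 7, 9, 10, 12, 11]

(4, 4)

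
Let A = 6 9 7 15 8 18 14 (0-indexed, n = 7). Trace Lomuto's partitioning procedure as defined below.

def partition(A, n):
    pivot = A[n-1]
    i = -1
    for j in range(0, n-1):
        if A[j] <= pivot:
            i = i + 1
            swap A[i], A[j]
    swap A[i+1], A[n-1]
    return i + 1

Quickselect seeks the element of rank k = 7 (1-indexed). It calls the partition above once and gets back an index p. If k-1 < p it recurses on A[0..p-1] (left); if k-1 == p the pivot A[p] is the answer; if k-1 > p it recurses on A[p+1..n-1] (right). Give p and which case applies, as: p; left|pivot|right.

4; right

pivot = A[6] = 14; i = -1
j=0: A[0]=6 ≤ 14 → i=0, swap A[0],A[0] (no change) → 6 9 7 15 8 18 14
j=1: A[1]=9 ≤ 14 → i=1, swap A[1],A[1] (no change) → 6 9 7 15 8 18 14
j=2: A[2]=7 ≤ 14 → i=2, swap A[2],A[2] (no change) → 6 9 7 15 8 18 14
j=3: A[3]=15 > 14 → no swap
j=4: A[4]=8 ≤ 14 → i=3, swap A[3],A[4] → 6 9 7 8 15 18 14
j=5: A[5]=18 > 14 → no swap
final swap A[4],A[6] → 6 9 7 8 14 18 15; return 4
p = 4; k-1 = 6 > 4 ⇒ right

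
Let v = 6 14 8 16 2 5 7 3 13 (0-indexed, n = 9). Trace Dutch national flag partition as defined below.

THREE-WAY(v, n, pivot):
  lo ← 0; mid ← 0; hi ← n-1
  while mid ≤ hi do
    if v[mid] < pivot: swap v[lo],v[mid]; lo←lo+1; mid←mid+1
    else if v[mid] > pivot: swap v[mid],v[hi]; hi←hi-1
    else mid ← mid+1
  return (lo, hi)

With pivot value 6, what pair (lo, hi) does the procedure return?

(3, 3)

lo=0 mid=0 hi=8
6=6: mid=1
14>6: swap(1,8), hi=7 ⇒ 6 13 8 16 2 5 7 3 14
13>6: swap(1,7), hi=6 ⇒ 6 3 8 16 2 5 7 13 14
3<6: swap(0,1), lo=1 mid=2 ⇒ 3 6 8 16 2 5 7 13 14
8>6: swap(2,6), hi=5 ⇒ 3 6 7 16 2 5 8 13 14
7>6: swap(2,5), hi=4 ⇒ 3 6 5 16 2 7 8 13 14
5<6: swap(1,2), lo=2 mid=3 ⇒ 3 5 6 16 2 7 8 13 14
16>6: swap(3,4), hi=3 ⇒ 3 5 6 2 16 7 8 13 14
2<6: swap(2,3), lo=3 mid=4 ⇒ 3 5 2 6 16 7 8 13 14
done. lo=3 hi=3; v=3 5 2 6 16 7 8 13 14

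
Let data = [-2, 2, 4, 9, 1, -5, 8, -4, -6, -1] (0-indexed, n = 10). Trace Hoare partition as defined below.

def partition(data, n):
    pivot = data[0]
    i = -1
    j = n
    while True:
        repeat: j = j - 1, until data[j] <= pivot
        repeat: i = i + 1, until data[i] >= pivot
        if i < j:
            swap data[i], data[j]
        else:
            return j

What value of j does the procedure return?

2

pivot = data[0] = -2; i = -1, j = 10
j→8 (data[8]=-6≤-2), i→0 (data[0]=-2≥-2); i<j, swap → [-6, 2, 4, 9, 1, -5, 8, -4, -2, -1]
j→7 (data[7]=-4≤-2), i→1 (data[1]=2≥-2); i<j, swap → [-6, -4, 4, 9, 1, -5, 8, 2, -2, -1]
j→5 (data[5]=-5≤-2), i→2 (data[2]=4≥-2); i<j, swap → [-6, -4, -5, 9, 1, 4, 8, 2, -2, -1]
j→2, i→3; i≥j, return j=2. data = [-6, -4, -5, 9, 1, 4, 8, 2, -2, -1]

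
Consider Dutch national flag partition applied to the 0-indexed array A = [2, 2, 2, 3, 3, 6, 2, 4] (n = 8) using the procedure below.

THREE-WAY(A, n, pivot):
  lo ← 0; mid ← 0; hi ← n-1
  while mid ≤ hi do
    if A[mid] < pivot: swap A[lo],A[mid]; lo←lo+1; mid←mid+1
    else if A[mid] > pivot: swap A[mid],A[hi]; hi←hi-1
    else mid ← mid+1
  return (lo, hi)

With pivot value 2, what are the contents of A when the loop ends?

pivot = 2; lo=0, mid=0, hi=7
A[mid]=2=2: mid=1
A[mid]=2=2: mid=2
A[mid]=2=2: mid=3
A[mid]=3>2: swap A[3],A[7]; hi=6 → [2, 2, 2, 4, 3, 6, 2, 3]
A[mid]=4>2: swap A[3],A[6]; hi=5 → [2, 2, 2, 2, 3, 6, 4, 3]
A[mid]=2=2: mid=4
A[mid]=3>2: swap A[4],A[5]; hi=4 → [2, 2, 2, 2, 6, 3, 4, 3]
A[mid]=6>2: swap A[4],A[4]; hi=3 → [2, 2, 2, 2, 6, 3, 4, 3]
end: lo=0, hi=3; A = [2, 2, 2, 2, 6, 3, 4, 3]

[2, 2, 2, 2, 6, 3, 4, 3]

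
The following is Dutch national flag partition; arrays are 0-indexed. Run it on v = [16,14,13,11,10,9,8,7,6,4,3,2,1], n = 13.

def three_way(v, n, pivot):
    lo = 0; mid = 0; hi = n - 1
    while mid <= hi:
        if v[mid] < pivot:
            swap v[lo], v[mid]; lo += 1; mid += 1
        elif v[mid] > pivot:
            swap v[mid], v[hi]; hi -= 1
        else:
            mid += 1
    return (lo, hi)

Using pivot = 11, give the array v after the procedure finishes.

[1,2,3,10,9,8,7,6,4,11,13,14,16]

pivot = 11; lo=0, mid=0, hi=12
v[mid]=16>11: swap v[0],v[12]; hi=11 → [1,14,13,11,10,9,8,7,6,4,3,2,16]
v[mid]=1<11: swap v[0],v[0]; lo=1,mid=1 → [1,14,13,11,10,9,8,7,6,4,3,2,16]
v[mid]=14>11: swap v[1],v[11]; hi=10 → [1,2,13,11,10,9,8,7,6,4,3,14,16]
v[mid]=2<11: swap v[1],v[1]; lo=2,mid=2 → [1,2,13,11,10,9,8,7,6,4,3,14,16]
v[mid]=13>11: swap v[2],v[10]; hi=9 → [1,2,3,11,10,9,8,7,6,4,13,14,16]
v[mid]=3<11: swap v[2],v[2]; lo=3,mid=3 → [1,2,3,11,10,9,8,7,6,4,13,14,16]
v[mid]=11=11: mid=4
v[mid]=10<11: swap v[3],v[4]; lo=4,mid=5 → [1,2,3,10,11,9,8,7,6,4,13,14,16]
v[mid]=9<11: swap v[4],v[5]; lo=5,mid=6 → [1,2,3,10,9,11,8,7,6,4,13,14,16]
v[mid]=8<11: swap v[5],v[6]; lo=6,mid=7 → [1,2,3,10,9,8,11,7,6,4,13,14,16]
v[mid]=7<11: swap v[6],v[7]; lo=7,mid=8 → [1,2,3,10,9,8,7,11,6,4,13,14,16]
v[mid]=6<11: swap v[7],v[8]; lo=8,mid=9 → [1,2,3,10,9,8,7,6,11,4,13,14,16]
v[mid]=4<11: swap v[8],v[9]; lo=9,mid=10 → [1,2,3,10,9,8,7,6,4,11,13,14,16]
end: lo=9, hi=9; v = [1,2,3,10,9,8,7,6,4,11,13,14,16]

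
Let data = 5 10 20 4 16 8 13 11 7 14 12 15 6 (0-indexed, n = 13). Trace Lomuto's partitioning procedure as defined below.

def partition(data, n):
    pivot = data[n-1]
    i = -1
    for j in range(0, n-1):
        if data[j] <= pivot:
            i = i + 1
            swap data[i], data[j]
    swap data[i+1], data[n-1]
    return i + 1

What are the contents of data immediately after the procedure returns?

pivot = data[12] = 6; i = -1
j=0: data[0]=5 ≤ 6 → i=0, swap data[0],data[0] (no change) → 5 10 20 4 16 8 13 11 7 14 12 15 6
j=1: data[1]=10 > 6 → no swap
j=2: data[2]=20 > 6 → no swap
j=3: data[3]=4 ≤ 6 → i=1, swap data[1],data[3] → 5 4 20 10 16 8 13 11 7 14 12 15 6
j=4: data[4]=16 > 6 → no swap
j=5: data[5]=8 > 6 → no swap
j=6: data[6]=13 > 6 → no swap
j=7: data[7]=11 > 6 → no swap
j=8: data[8]=7 > 6 → no swap
j=9: data[9]=14 > 6 → no swap
j=10: data[10]=12 > 6 → no swap
j=11: data[11]=15 > 6 → no swap
final swap data[2],data[12] → 5 4 6 10 16 8 13 11 7 14 12 15 20; return 2

5 4 6 10 16 8 13 11 7 14 12 15 20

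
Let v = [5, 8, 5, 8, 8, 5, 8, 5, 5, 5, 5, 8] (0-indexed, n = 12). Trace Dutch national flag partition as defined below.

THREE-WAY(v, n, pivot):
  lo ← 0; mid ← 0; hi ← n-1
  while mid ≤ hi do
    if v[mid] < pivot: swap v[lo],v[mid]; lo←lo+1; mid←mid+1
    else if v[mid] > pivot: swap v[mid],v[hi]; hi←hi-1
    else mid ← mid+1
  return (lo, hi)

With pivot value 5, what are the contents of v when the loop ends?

[5, 5, 5, 5, 5, 5, 5, 8, 8, 8, 8, 8]

lo=0 mid=0 hi=11
5=5: mid=1
8>5: swap(1,11), hi=10 ⇒ [5, 8, 5, 8, 8, 5, 8, 5, 5, 5, 5, 8]
8>5: swap(1,10), hi=9 ⇒ [5, 5, 5, 8, 8, 5, 8, 5, 5, 5, 8, 8]
5=5: mid=2
5=5: mid=3
8>5: swap(3,9), hi=8 ⇒ [5, 5, 5, 5, 8, 5, 8, 5, 5, 8, 8, 8]
5=5: mid=4
8>5: swap(4,8), hi=7 ⇒ [5, 5, 5, 5, 5, 5, 8, 5, 8, 8, 8, 8]
5=5: mid=5
5=5: mid=6
8>5: swap(6,7), hi=6 ⇒ [5, 5, 5, 5, 5, 5, 5, 8, 8, 8, 8, 8]
5=5: mid=7
done. lo=0 hi=6; v=[5, 5, 5, 5, 5, 5, 5, 8, 8, 8, 8, 8]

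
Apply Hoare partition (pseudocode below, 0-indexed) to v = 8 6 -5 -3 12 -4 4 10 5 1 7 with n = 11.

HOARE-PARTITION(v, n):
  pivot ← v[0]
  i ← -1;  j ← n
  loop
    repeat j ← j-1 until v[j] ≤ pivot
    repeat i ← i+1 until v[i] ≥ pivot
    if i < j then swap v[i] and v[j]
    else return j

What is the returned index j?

7

pivot=8
j stops at 10 (7), i stops at 0 (8); swap ⇒ 7 6 -5 -3 12 -4 4 10 5 1 8
j stops at 9 (1), i stops at 4 (12); swap ⇒ 7 6 -5 -3 1 -4 4 10 5 12 8
j stops at 8 (5), i stops at 7 (10); swap ⇒ 7 6 -5 -3 1 -4 4 5 10 12 8
j stops at 7, i stops at 8; i≥j ⇒ return 7. v=7 6 -5 -3 1 -4 4 5 10 12 8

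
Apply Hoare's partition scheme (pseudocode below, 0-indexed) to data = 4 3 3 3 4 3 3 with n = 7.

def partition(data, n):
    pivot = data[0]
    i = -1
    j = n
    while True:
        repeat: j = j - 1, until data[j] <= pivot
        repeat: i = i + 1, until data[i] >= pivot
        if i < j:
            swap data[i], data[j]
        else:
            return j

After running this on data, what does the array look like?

3 3 3 3 3 4 4

pivot = data[0] = 4; i = -1, j = 7
j→6 (data[6]=3≤4), i→0 (data[0]=4≥4); i<j, swap → 3 3 3 3 4 3 4
j→5 (data[5]=3≤4), i→4 (data[4]=4≥4); i<j, swap → 3 3 3 3 3 4 4
j→4, i→5; i≥j, return j=4. data = 3 3 3 3 3 4 4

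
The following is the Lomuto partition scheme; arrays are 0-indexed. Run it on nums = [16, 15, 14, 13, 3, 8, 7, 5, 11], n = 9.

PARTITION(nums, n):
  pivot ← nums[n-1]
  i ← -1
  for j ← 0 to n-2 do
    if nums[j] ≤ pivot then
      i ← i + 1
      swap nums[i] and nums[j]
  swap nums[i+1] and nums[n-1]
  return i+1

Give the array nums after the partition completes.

pivot = nums[8] = 11; i = -1
j=0: nums[0]=16 > 11 → no swap
j=1: nums[1]=15 > 11 → no swap
j=2: nums[2]=14 > 11 → no swap
j=3: nums[3]=13 > 11 → no swap
j=4: nums[4]=3 ≤ 11 → i=0, swap nums[0],nums[4] → [3, 15, 14, 13, 16, 8, 7, 5, 11]
j=5: nums[5]=8 ≤ 11 → i=1, swap nums[1],nums[5] → [3, 8, 14, 13, 16, 15, 7, 5, 11]
j=6: nums[6]=7 ≤ 11 → i=2, swap nums[2],nums[6] → [3, 8, 7, 13, 16, 15, 14, 5, 11]
j=7: nums[7]=5 ≤ 11 → i=3, swap nums[3],nums[7] → [3, 8, 7, 5, 16, 15, 14, 13, 11]
final swap nums[4],nums[8] → [3, 8, 7, 5, 11, 15, 14, 13, 16]; return 4

[3, 8, 7, 5, 11, 15, 14, 13, 16]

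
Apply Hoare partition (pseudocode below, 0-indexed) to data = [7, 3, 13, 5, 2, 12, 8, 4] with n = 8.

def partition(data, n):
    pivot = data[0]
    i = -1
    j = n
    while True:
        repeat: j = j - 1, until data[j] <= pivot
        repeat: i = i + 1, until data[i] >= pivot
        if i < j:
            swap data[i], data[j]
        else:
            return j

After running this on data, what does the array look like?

pivot=7
j stops at 7 (4), i stops at 0 (7); swap ⇒ [4, 3, 13, 5, 2, 12, 8, 7]
j stops at 4 (2), i stops at 2 (13); swap ⇒ [4, 3, 2, 5, 13, 12, 8, 7]
j stops at 3, i stops at 4; i≥j ⇒ return 3. data=[4, 3, 2, 5, 13, 12, 8, 7]

[4, 3, 2, 5, 13, 12, 8, 7]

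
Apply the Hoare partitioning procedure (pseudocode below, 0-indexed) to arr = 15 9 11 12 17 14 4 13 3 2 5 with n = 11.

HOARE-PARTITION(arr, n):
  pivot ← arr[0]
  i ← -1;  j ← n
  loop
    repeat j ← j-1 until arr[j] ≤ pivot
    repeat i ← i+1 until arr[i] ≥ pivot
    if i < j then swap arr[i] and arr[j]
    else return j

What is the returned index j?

8

pivot = arr[0] = 15; i = -1, j = 11
j→10 (arr[10]=5≤15), i→0 (arr[0]=15≥15); i<j, swap → 5 9 11 12 17 14 4 13 3 2 15
j→9 (arr[9]=2≤15), i→4 (arr[4]=17≥15); i<j, swap → 5 9 11 12 2 14 4 13 3 17 15
j→8, i→9; i≥j, return j=8. arr = 5 9 11 12 2 14 4 13 3 17 15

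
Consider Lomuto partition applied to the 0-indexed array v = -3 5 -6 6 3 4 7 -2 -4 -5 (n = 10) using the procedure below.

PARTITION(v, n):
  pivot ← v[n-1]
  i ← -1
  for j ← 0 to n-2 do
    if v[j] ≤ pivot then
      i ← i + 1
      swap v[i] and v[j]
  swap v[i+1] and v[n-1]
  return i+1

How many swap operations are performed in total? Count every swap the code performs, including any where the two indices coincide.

pivot=-5, i=-1
j=0: -3>-5, skip
j=1: 5>-5, skip
j=2: -6≤-5, i=0, swap(0,2) ⇒ -6 5 -3 6 3 4 7 -2 -4 -5
j=3: 6>-5, skip
j=4: 3>-5, skip
j=5: 4>-5, skip
j=6: 7>-5, skip
j=7: -2>-5, skip
j=8: -4>-5, skip
swap(1,9) ⇒ -6 -5 -3 6 3 4 7 -2 -4 5; return 1

2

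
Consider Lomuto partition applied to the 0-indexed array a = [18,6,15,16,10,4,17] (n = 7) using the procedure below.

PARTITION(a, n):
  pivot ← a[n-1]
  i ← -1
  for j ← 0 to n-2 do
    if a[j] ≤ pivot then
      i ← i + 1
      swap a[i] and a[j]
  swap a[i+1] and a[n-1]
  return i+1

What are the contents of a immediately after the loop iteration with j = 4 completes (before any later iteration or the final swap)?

[6,15,16,10,18,4,17]

pivot=17, i=-1
j=0: 18>17, skip
j=1: 6≤17, i=0, swap(0,1) ⇒ [6,18,15,16,10,4,17]
j=2: 15≤17, i=1, swap(1,2) ⇒ [6,15,18,16,10,4,17]
j=3: 16≤17, i=2, swap(2,3) ⇒ [6,15,16,18,10,4,17]
j=4: 10≤17, i=3, swap(3,4) ⇒ [6,15,16,10,18,4,17]
(after j=4) a = [6,15,16,10,18,4,17]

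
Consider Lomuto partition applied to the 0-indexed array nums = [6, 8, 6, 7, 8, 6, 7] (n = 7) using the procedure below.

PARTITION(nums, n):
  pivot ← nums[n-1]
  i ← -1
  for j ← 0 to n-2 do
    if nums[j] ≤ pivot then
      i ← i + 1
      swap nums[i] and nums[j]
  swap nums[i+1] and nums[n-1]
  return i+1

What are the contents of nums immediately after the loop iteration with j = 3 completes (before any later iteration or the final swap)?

pivot=7, i=-1
j=0: 6≤7, i=0, swap(0,0) ⇒ [6, 8, 6, 7, 8, 6, 7]
j=1: 8>7, skip
j=2: 6≤7, i=1, swap(1,2) ⇒ [6, 6, 8, 7, 8, 6, 7]
j=3: 7≤7, i=2, swap(2,3) ⇒ [6, 6, 7, 8, 8, 6, 7]
(after j=3) nums = [6, 6, 7, 8, 8, 6, 7]

[6, 6, 7, 8, 8, 6, 7]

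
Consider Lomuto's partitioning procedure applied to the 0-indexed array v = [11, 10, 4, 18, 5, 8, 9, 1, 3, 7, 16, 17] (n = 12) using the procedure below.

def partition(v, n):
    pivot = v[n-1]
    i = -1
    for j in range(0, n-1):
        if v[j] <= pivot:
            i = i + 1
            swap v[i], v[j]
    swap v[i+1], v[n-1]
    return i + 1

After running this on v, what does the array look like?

[11, 10, 4, 5, 8, 9, 1, 3, 7, 16, 17, 18]

pivot=17, i=-1
j=0: 11≤17, i=0, swap(0,0) ⇒ [11, 10, 4, 18, 5, 8, 9, 1, 3, 7, 16, 17]
j=1: 10≤17, i=1, swap(1,1) ⇒ [11, 10, 4, 18, 5, 8, 9, 1, 3, 7, 16, 17]
j=2: 4≤17, i=2, swap(2,2) ⇒ [11, 10, 4, 18, 5, 8, 9, 1, 3, 7, 16, 17]
j=3: 18>17, skip
j=4: 5≤17, i=3, swap(3,4) ⇒ [11, 10, 4, 5, 18, 8, 9, 1, 3, 7, 16, 17]
j=5: 8≤17, i=4, swap(4,5) ⇒ [11, 10, 4, 5, 8, 18, 9, 1, 3, 7, 16, 17]
j=6: 9≤17, i=5, swap(5,6) ⇒ [11, 10, 4, 5, 8, 9, 18, 1, 3, 7, 16, 17]
j=7: 1≤17, i=6, swap(6,7) ⇒ [11, 10, 4, 5, 8, 9, 1, 18, 3, 7, 16, 17]
j=8: 3≤17, i=7, swap(7,8) ⇒ [11, 10, 4, 5, 8, 9, 1, 3, 18, 7, 16, 17]
j=9: 7≤17, i=8, swap(8,9) ⇒ [11, 10, 4, 5, 8, 9, 1, 3, 7, 18, 16, 17]
j=10: 16≤17, i=9, swap(9,10) ⇒ [11, 10, 4, 5, 8, 9, 1, 3, 7, 16, 18, 17]
swap(10,11) ⇒ [11, 10, 4, 5, 8, 9, 1, 3, 7, 16, 17, 18]; return 10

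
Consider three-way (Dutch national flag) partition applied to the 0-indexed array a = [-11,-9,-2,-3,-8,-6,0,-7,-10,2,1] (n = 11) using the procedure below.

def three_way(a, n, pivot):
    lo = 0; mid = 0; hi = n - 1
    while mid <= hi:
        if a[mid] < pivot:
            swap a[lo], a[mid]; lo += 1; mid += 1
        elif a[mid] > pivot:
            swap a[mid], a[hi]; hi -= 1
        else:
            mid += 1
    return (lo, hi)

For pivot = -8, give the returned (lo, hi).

(3, 3)

pivot = -8; lo=0, mid=0, hi=10
a[mid]=-11<-8: swap a[0],a[0]; lo=1,mid=1 → [-11,-9,-2,-3,-8,-6,0,-7,-10,2,1]
a[mid]=-9<-8: swap a[1],a[1]; lo=2,mid=2 → [-11,-9,-2,-3,-8,-6,0,-7,-10,2,1]
a[mid]=-2>-8: swap a[2],a[10]; hi=9 → [-11,-9,1,-3,-8,-6,0,-7,-10,2,-2]
a[mid]=1>-8: swap a[2],a[9]; hi=8 → [-11,-9,2,-3,-8,-6,0,-7,-10,1,-2]
a[mid]=2>-8: swap a[2],a[8]; hi=7 → [-11,-9,-10,-3,-8,-6,0,-7,2,1,-2]
a[mid]=-10<-8: swap a[2],a[2]; lo=3,mid=3 → [-11,-9,-10,-3,-8,-6,0,-7,2,1,-2]
a[mid]=-3>-8: swap a[3],a[7]; hi=6 → [-11,-9,-10,-7,-8,-6,0,-3,2,1,-2]
a[mid]=-7>-8: swap a[3],a[6]; hi=5 → [-11,-9,-10,0,-8,-6,-7,-3,2,1,-2]
a[mid]=0>-8: swap a[3],a[5]; hi=4 → [-11,-9,-10,-6,-8,0,-7,-3,2,1,-2]
a[mid]=-6>-8: swap a[3],a[4]; hi=3 → [-11,-9,-10,-8,-6,0,-7,-3,2,1,-2]
a[mid]=-8=-8: mid=4
end: lo=3, hi=3; a = [-11,-9,-10,-8,-6,0,-7,-3,2,1,-2]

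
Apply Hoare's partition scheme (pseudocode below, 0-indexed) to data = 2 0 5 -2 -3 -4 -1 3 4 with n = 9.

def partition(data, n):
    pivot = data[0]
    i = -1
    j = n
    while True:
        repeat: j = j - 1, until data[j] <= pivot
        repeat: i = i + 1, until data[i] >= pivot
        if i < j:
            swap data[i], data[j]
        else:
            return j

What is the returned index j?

4

pivot=2
j stops at 6 (-1), i stops at 0 (2); swap ⇒ -1 0 5 -2 -3 -4 2 3 4
j stops at 5 (-4), i stops at 2 (5); swap ⇒ -1 0 -4 -2 -3 5 2 3 4
j stops at 4, i stops at 5; i≥j ⇒ return 4. data=-1 0 -4 -2 -3 5 2 3 4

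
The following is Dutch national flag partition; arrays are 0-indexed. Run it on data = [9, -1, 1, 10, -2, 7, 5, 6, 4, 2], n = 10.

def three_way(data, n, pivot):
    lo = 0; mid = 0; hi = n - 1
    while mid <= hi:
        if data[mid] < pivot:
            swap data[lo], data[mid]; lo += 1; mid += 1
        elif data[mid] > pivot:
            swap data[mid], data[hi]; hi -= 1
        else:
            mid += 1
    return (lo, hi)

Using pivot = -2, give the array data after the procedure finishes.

[-2, 1, 10, -1, 7, 5, 6, 4, 2, 9]

pivot = -2; lo=0, mid=0, hi=9
data[mid]=9>-2: swap data[0],data[9]; hi=8 → [2, -1, 1, 10, -2, 7, 5, 6, 4, 9]
data[mid]=2>-2: swap data[0],data[8]; hi=7 → [4, -1, 1, 10, -2, 7, 5, 6, 2, 9]
data[mid]=4>-2: swap data[0],data[7]; hi=6 → [6, -1, 1, 10, -2, 7, 5, 4, 2, 9]
data[mid]=6>-2: swap data[0],data[6]; hi=5 → [5, -1, 1, 10, -2, 7, 6, 4, 2, 9]
data[mid]=5>-2: swap data[0],data[5]; hi=4 → [7, -1, 1, 10, -2, 5, 6, 4, 2, 9]
data[mid]=7>-2: swap data[0],data[4]; hi=3 → [-2, -1, 1, 10, 7, 5, 6, 4, 2, 9]
data[mid]=-2=-2: mid=1
data[mid]=-1>-2: swap data[1],data[3]; hi=2 → [-2, 10, 1, -1, 7, 5, 6, 4, 2, 9]
data[mid]=10>-2: swap data[1],data[2]; hi=1 → [-2, 1, 10, -1, 7, 5, 6, 4, 2, 9]
data[mid]=1>-2: swap data[1],data[1]; hi=0 → [-2, 1, 10, -1, 7, 5, 6, 4, 2, 9]
end: lo=0, hi=0; data = [-2, 1, 10, -1, 7, 5, 6, 4, 2, 9]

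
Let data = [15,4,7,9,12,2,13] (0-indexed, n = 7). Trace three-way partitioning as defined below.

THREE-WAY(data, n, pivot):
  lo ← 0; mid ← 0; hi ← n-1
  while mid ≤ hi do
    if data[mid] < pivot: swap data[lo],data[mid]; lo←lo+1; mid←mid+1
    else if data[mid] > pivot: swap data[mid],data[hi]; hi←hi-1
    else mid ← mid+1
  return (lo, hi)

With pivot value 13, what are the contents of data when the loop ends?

[4,7,9,12,2,13,15]

pivot = 13; lo=0, mid=0, hi=6
data[mid]=15>13: swap data[0],data[6]; hi=5 → [13,4,7,9,12,2,15]
data[mid]=13=13: mid=1
data[mid]=4<13: swap data[0],data[1]; lo=1,mid=2 → [4,13,7,9,12,2,15]
data[mid]=7<13: swap data[1],data[2]; lo=2,mid=3 → [4,7,13,9,12,2,15]
data[mid]=9<13: swap data[2],data[3]; lo=3,mid=4 → [4,7,9,13,12,2,15]
data[mid]=12<13: swap data[3],data[4]; lo=4,mid=5 → [4,7,9,12,13,2,15]
data[mid]=2<13: swap data[4],data[5]; lo=5,mid=6 → [4,7,9,12,2,13,15]
end: lo=5, hi=5; data = [4,7,9,12,2,13,15]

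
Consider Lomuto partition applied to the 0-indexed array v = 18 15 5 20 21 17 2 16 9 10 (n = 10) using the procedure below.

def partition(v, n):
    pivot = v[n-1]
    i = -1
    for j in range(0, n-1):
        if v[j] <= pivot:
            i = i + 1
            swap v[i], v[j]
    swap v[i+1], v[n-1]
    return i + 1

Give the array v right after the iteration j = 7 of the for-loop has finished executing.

5 2 18 20 21 17 15 16 9 10

pivot = v[9] = 10; i = -1
j=0: v[0]=18 > 10 → no swap
j=1: v[1]=15 > 10 → no swap
j=2: v[2]=5 ≤ 10 → i=0, swap v[0],v[2] → 5 15 18 20 21 17 2 16 9 10
j=3: v[3]=20 > 10 → no swap
j=4: v[4]=21 > 10 → no swap
j=5: v[5]=17 > 10 → no swap
j=6: v[6]=2 ≤ 10 → i=1, swap v[1],v[6] → 5 2 18 20 21 17 15 16 9 10
j=7: v[7]=16 > 10 → no swap
(after j=7) v = 5 2 18 20 21 17 15 16 9 10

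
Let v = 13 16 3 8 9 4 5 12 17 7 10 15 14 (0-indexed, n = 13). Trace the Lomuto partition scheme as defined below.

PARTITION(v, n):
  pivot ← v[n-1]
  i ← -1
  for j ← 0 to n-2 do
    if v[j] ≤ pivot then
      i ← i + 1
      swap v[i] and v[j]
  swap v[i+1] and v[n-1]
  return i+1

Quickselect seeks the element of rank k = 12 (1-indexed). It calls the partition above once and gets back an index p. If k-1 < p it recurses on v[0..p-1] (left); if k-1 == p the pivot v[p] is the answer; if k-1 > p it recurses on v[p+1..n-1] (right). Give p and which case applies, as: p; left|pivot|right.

9; right

pivot=14, i=-1
j=0: 13≤14, i=0, swap(0,0) ⇒ 13 16 3 8 9 4 5 12 17 7 10 15 14
j=1: 16>14, skip
j=2: 3≤14, i=1, swap(1,2) ⇒ 13 3 16 8 9 4 5 12 17 7 10 15 14
j=3: 8≤14, i=2, swap(2,3) ⇒ 13 3 8 16 9 4 5 12 17 7 10 15 14
j=4: 9≤14, i=3, swap(3,4) ⇒ 13 3 8 9 16 4 5 12 17 7 10 15 14
j=5: 4≤14, i=4, swap(4,5) ⇒ 13 3 8 9 4 16 5 12 17 7 10 15 14
j=6: 5≤14, i=5, swap(5,6) ⇒ 13 3 8 9 4 5 16 12 17 7 10 15 14
j=7: 12≤14, i=6, swap(6,7) ⇒ 13 3 8 9 4 5 12 16 17 7 10 15 14
j=8: 17>14, skip
j=9: 7≤14, i=7, swap(7,9) ⇒ 13 3 8 9 4 5 12 7 17 16 10 15 14
j=10: 10≤14, i=8, swap(8,10) ⇒ 13 3 8 9 4 5 12 7 10 16 17 15 14
j=11: 15>14, skip
swap(9,12) ⇒ 13 3 8 9 4 5 12 7 10 14 17 15 16; return 9
p = 9; k-1 = 11 > 9 ⇒ right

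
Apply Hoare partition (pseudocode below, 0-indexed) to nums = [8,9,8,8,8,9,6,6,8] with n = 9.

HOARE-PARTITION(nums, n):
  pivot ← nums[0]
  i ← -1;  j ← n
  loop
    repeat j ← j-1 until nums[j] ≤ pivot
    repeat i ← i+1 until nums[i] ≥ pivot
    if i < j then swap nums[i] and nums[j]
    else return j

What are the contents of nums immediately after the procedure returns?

pivot=8
j stops at 8 (8), i stops at 0 (8); swap ⇒ [8,9,8,8,8,9,6,6,8]
j stops at 7 (6), i stops at 1 (9); swap ⇒ [8,6,8,8,8,9,6,9,8]
j stops at 6 (6), i stops at 2 (8); swap ⇒ [8,6,6,8,8,9,8,9,8]
j stops at 4 (8), i stops at 3 (8); swap ⇒ [8,6,6,8,8,9,8,9,8]
j stops at 3, i stops at 4; i≥j ⇒ return 3. nums=[8,6,6,8,8,9,8,9,8]

[8,6,6,8,8,9,8,9,8]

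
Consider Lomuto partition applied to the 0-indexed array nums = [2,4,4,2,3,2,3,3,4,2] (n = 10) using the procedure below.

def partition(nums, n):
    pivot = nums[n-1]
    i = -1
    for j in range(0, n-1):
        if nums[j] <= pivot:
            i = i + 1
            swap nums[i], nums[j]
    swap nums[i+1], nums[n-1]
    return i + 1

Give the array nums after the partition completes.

[2,2,2,2,3,4,3,3,4,4]

pivot = nums[9] = 2; i = -1
j=0: nums[0]=2 ≤ 2 → i=0, swap nums[0],nums[0] (no change) → [2,4,4,2,3,2,3,3,4,2]
j=1: nums[1]=4 > 2 → no swap
j=2: nums[2]=4 > 2 → no swap
j=3: nums[3]=2 ≤ 2 → i=1, swap nums[1],nums[3] → [2,2,4,4,3,2,3,3,4,2]
j=4: nums[4]=3 > 2 → no swap
j=5: nums[5]=2 ≤ 2 → i=2, swap nums[2],nums[5] → [2,2,2,4,3,4,3,3,4,2]
j=6: nums[6]=3 > 2 → no swap
j=7: nums[7]=3 > 2 → no swap
j=8: nums[8]=4 > 2 → no swap
final swap nums[3],nums[9] → [2,2,2,2,3,4,3,3,4,4]; return 3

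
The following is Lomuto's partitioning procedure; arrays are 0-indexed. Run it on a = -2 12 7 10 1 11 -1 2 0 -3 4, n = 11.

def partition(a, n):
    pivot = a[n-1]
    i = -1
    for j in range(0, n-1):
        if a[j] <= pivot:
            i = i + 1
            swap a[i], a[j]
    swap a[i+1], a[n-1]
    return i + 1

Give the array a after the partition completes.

pivot=4, i=-1
j=0: -2≤4, i=0, swap(0,0) ⇒ -2 12 7 10 1 11 -1 2 0 -3 4
j=1: 12>4, skip
j=2: 7>4, skip
j=3: 10>4, skip
j=4: 1≤4, i=1, swap(1,4) ⇒ -2 1 7 10 12 11 -1 2 0 -3 4
j=5: 11>4, skip
j=6: -1≤4, i=2, swap(2,6) ⇒ -2 1 -1 10 12 11 7 2 0 -3 4
j=7: 2≤4, i=3, swap(3,7) ⇒ -2 1 -1 2 12 11 7 10 0 -3 4
j=8: 0≤4, i=4, swap(4,8) ⇒ -2 1 -1 2 0 11 7 10 12 -3 4
j=9: -3≤4, i=5, swap(5,9) ⇒ -2 1 -1 2 0 -3 7 10 12 11 4
swap(6,10) ⇒ -2 1 -1 2 0 -3 4 10 12 11 7; return 6

-2 1 -1 2 0 -3 4 10 12 11 7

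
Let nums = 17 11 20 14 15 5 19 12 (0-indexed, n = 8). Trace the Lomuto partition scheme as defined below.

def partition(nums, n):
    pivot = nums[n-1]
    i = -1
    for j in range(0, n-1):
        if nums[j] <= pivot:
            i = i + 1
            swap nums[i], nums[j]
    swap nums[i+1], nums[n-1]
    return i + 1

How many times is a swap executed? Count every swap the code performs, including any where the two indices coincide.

pivot=12, i=-1
j=0: 17>12, skip
j=1: 11≤12, i=0, swap(0,1) ⇒ 11 17 20 14 15 5 19 12
j=2: 20>12, skip
j=3: 14>12, skip
j=4: 15>12, skip
j=5: 5≤12, i=1, swap(1,5) ⇒ 11 5 20 14 15 17 19 12
j=6: 19>12, skip
swap(2,7) ⇒ 11 5 12 14 15 17 19 20; return 2

3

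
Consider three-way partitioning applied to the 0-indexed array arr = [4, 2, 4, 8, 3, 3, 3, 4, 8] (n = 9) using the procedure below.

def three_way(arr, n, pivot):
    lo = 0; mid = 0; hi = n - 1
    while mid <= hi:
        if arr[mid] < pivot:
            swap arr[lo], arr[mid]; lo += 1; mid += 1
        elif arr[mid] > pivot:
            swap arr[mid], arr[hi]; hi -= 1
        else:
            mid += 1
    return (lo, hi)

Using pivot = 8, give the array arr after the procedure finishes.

pivot = 8; lo=0, mid=0, hi=8
arr[mid]=4<8: swap arr[0],arr[0]; lo=1,mid=1 → [4, 2, 4, 8, 3, 3, 3, 4, 8]
arr[mid]=2<8: swap arr[1],arr[1]; lo=2,mid=2 → [4, 2, 4, 8, 3, 3, 3, 4, 8]
arr[mid]=4<8: swap arr[2],arr[2]; lo=3,mid=3 → [4, 2, 4, 8, 3, 3, 3, 4, 8]
arr[mid]=8=8: mid=4
arr[mid]=3<8: swap arr[3],arr[4]; lo=4,mid=5 → [4, 2, 4, 3, 8, 3, 3, 4, 8]
arr[mid]=3<8: swap arr[4],arr[5]; lo=5,mid=6 → [4, 2, 4, 3, 3, 8, 3, 4, 8]
arr[mid]=3<8: swap arr[5],arr[6]; lo=6,mid=7 → [4, 2, 4, 3, 3, 3, 8, 4, 8]
arr[mid]=4<8: swap arr[6],arr[7]; lo=7,mid=8 → [4, 2, 4, 3, 3, 3, 4, 8, 8]
arr[mid]=8=8: mid=9
end: lo=7, hi=8; arr = [4, 2, 4, 3, 3, 3, 4, 8, 8]

[4, 2, 4, 3, 3, 3, 4, 8, 8]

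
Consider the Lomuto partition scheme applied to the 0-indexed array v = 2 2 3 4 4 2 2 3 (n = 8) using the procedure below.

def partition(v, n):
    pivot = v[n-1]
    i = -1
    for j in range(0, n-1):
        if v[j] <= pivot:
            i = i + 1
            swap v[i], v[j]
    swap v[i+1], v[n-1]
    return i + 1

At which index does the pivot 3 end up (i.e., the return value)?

5

pivot=3, i=-1
j=0: 2≤3, i=0, swap(0,0) ⇒ 2 2 3 4 4 2 2 3
j=1: 2≤3, i=1, swap(1,1) ⇒ 2 2 3 4 4 2 2 3
j=2: 3≤3, i=2, swap(2,2) ⇒ 2 2 3 4 4 2 2 3
j=3: 4>3, skip
j=4: 4>3, skip
j=5: 2≤3, i=3, swap(3,5) ⇒ 2 2 3 2 4 4 2 3
j=6: 2≤3, i=4, swap(4,6) ⇒ 2 2 3 2 2 4 4 3
swap(5,7) ⇒ 2 2 3 2 2 3 4 4; return 5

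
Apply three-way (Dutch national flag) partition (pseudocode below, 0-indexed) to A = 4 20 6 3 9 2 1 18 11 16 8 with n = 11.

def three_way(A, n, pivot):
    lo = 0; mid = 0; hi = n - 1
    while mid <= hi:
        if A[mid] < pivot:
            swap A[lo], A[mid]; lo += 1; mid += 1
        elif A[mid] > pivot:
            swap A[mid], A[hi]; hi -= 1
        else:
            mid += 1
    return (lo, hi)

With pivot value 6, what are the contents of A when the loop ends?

4 1 3 2 6 9 18 11 16 8 20

lo=0 mid=0 hi=10
4<6: swap(0,0), lo=1 mid=1 ⇒ 4 20 6 3 9 2 1 18 11 16 8
20>6: swap(1,10), hi=9 ⇒ 4 8 6 3 9 2 1 18 11 16 20
8>6: swap(1,9), hi=8 ⇒ 4 16 6 3 9 2 1 18 11 8 20
16>6: swap(1,8), hi=7 ⇒ 4 11 6 3 9 2 1 18 16 8 20
11>6: swap(1,7), hi=6 ⇒ 4 18 6 3 9 2 1 11 16 8 20
18>6: swap(1,6), hi=5 ⇒ 4 1 6 3 9 2 18 11 16 8 20
1<6: swap(1,1), lo=2 mid=2 ⇒ 4 1 6 3 9 2 18 11 16 8 20
6=6: mid=3
3<6: swap(2,3), lo=3 mid=4 ⇒ 4 1 3 6 9 2 18 11 16 8 20
9>6: swap(4,5), hi=4 ⇒ 4 1 3 6 2 9 18 11 16 8 20
2<6: swap(3,4), lo=4 mid=5 ⇒ 4 1 3 2 6 9 18 11 16 8 20
done. lo=4 hi=4; A=4 1 3 2 6 9 18 11 16 8 20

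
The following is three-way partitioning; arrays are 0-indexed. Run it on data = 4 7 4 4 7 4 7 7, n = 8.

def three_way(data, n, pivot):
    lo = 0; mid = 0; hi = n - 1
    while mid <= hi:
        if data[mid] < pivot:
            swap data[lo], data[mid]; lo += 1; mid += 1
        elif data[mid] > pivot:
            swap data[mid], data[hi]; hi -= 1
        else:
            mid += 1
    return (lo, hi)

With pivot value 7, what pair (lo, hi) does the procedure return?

(4, 7)

pivot = 7; lo=0, mid=0, hi=7
data[mid]=4<7: swap data[0],data[0]; lo=1,mid=1 → 4 7 4 4 7 4 7 7
data[mid]=7=7: mid=2
data[mid]=4<7: swap data[1],data[2]; lo=2,mid=3 → 4 4 7 4 7 4 7 7
data[mid]=4<7: swap data[2],data[3]; lo=3,mid=4 → 4 4 4 7 7 4 7 7
data[mid]=7=7: mid=5
data[mid]=4<7: swap data[3],data[5]; lo=4,mid=6 → 4 4 4 4 7 7 7 7
data[mid]=7=7: mid=7
data[mid]=7=7: mid=8
end: lo=4, hi=7; data = 4 4 4 4 7 7 7 7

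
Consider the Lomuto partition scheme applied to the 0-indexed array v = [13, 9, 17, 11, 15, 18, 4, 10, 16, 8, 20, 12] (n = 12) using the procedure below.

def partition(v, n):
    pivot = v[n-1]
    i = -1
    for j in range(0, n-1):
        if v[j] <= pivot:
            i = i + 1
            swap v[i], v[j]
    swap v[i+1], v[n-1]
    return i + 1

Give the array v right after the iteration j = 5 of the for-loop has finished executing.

[9, 11, 17, 13, 15, 18, 4, 10, 16, 8, 20, 12]

pivot = v[11] = 12; i = -1
j=0: v[0]=13 > 12 → no swap
j=1: v[1]=9 ≤ 12 → i=0, swap v[0],v[1] → [9, 13, 17, 11, 15, 18, 4, 10, 16, 8, 20, 12]
j=2: v[2]=17 > 12 → no swap
j=3: v[3]=11 ≤ 12 → i=1, swap v[1],v[3] → [9, 11, 17, 13, 15, 18, 4, 10, 16, 8, 20, 12]
j=4: v[4]=15 > 12 → no swap
j=5: v[5]=18 > 12 → no swap
(after j=5) v = [9, 11, 17, 13, 15, 18, 4, 10, 16, 8, 20, 12]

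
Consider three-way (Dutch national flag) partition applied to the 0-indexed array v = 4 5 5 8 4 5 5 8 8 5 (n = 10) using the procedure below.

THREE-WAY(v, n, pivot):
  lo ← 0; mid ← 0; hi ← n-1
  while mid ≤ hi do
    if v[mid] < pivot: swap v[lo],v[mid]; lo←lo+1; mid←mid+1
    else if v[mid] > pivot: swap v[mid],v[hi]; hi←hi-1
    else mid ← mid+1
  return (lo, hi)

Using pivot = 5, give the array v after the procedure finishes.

pivot = 5; lo=0, mid=0, hi=9
v[mid]=4<5: swap v[0],v[0]; lo=1,mid=1 → 4 5 5 8 4 5 5 8 8 5
v[mid]=5=5: mid=2
v[mid]=5=5: mid=3
v[mid]=8>5: swap v[3],v[9]; hi=8 → 4 5 5 5 4 5 5 8 8 8
v[mid]=5=5: mid=4
v[mid]=4<5: swap v[1],v[4]; lo=2,mid=5 → 4 4 5 5 5 5 5 8 8 8
v[mid]=5=5: mid=6
v[mid]=5=5: mid=7
v[mid]=8>5: swap v[7],v[8]; hi=7 → 4 4 5 5 5 5 5 8 8 8
v[mid]=8>5: swap v[7],v[7]; hi=6 → 4 4 5 5 5 5 5 8 8 8
end: lo=2, hi=6; v = 4 4 5 5 5 5 5 8 8 8

4 4 5 5 5 5 5 8 8 8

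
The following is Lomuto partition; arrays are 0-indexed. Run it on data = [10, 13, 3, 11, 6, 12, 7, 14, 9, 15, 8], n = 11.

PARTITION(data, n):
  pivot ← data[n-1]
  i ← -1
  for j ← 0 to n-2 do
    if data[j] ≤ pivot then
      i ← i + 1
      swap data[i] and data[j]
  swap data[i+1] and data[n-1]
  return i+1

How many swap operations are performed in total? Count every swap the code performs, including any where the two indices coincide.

4

pivot = data[10] = 8; i = -1
j=0: data[0]=10 > 8 → no swap
j=1: data[1]=13 > 8 → no swap
j=2: data[2]=3 ≤ 8 → i=0, swap data[0],data[2] → [3, 13, 10, 11, 6, 12, 7, 14, 9, 15, 8]
j=3: data[3]=11 > 8 → no swap
j=4: data[4]=6 ≤ 8 → i=1, swap data[1],data[4] → [3, 6, 10, 11, 13, 12, 7, 14, 9, 15, 8]
j=5: data[5]=12 > 8 → no swap
j=6: data[6]=7 ≤ 8 → i=2, swap data[2],data[6] → [3, 6, 7, 11, 13, 12, 10, 14, 9, 15, 8]
j=7: data[7]=14 > 8 → no swap
j=8: data[8]=9 > 8 → no swap
j=9: data[9]=15 > 8 → no swap
final swap data[3],data[10] → [3, 6, 7, 8, 13, 12, 10, 14, 9, 15, 11]; return 3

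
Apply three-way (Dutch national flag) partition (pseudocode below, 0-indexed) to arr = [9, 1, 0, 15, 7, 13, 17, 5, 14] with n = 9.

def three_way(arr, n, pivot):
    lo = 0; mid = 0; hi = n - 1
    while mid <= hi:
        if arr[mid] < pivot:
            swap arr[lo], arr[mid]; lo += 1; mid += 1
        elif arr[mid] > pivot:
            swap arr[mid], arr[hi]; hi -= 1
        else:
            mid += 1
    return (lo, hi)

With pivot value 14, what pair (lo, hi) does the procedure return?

(6, 6)

pivot = 14; lo=0, mid=0, hi=8
arr[mid]=9<14: swap arr[0],arr[0]; lo=1,mid=1 → [9, 1, 0, 15, 7, 13, 17, 5, 14]
arr[mid]=1<14: swap arr[1],arr[1]; lo=2,mid=2 → [9, 1, 0, 15, 7, 13, 17, 5, 14]
arr[mid]=0<14: swap arr[2],arr[2]; lo=3,mid=3 → [9, 1, 0, 15, 7, 13, 17, 5, 14]
arr[mid]=15>14: swap arr[3],arr[8]; hi=7 → [9, 1, 0, 14, 7, 13, 17, 5, 15]
arr[mid]=14=14: mid=4
arr[mid]=7<14: swap arr[3],arr[4]; lo=4,mid=5 → [9, 1, 0, 7, 14, 13, 17, 5, 15]
arr[mid]=13<14: swap arr[4],arr[5]; lo=5,mid=6 → [9, 1, 0, 7, 13, 14, 17, 5, 15]
arr[mid]=17>14: swap arr[6],arr[7]; hi=6 → [9, 1, 0, 7, 13, 14, 5, 17, 15]
arr[mid]=5<14: swap arr[5],arr[6]; lo=6,mid=7 → [9, 1, 0, 7, 13, 5, 14, 17, 15]
end: lo=6, hi=6; arr = [9, 1, 0, 7, 13, 5, 14, 17, 15]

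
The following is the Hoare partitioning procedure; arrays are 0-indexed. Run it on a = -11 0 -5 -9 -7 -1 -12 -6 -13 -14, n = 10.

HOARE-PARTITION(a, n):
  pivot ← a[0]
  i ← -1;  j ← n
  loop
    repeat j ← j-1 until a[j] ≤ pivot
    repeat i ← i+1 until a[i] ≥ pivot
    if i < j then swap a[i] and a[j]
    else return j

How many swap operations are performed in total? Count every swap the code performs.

3

pivot=-11
j stops at 9 (-14), i stops at 0 (-11); swap ⇒ -14 0 -5 -9 -7 -1 -12 -6 -13 -11
j stops at 8 (-13), i stops at 1 (0); swap ⇒ -14 -13 -5 -9 -7 -1 -12 -6 0 -11
j stops at 6 (-12), i stops at 2 (-5); swap ⇒ -14 -13 -12 -9 -7 -1 -5 -6 0 -11
j stops at 2, i stops at 3; i≥j ⇒ return 2. a=-14 -13 -12 -9 -7 -1 -5 -6 0 -11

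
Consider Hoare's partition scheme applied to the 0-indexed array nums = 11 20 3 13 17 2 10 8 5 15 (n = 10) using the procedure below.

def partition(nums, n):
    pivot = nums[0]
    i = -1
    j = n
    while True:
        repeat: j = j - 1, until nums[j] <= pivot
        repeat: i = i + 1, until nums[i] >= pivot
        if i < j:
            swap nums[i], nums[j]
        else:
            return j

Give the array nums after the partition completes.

5 8 3 10 2 17 13 20 11 15

pivot=11
j stops at 8 (5), i stops at 0 (11); swap ⇒ 5 20 3 13 17 2 10 8 11 15
j stops at 7 (8), i stops at 1 (20); swap ⇒ 5 8 3 13 17 2 10 20 11 15
j stops at 6 (10), i stops at 3 (13); swap ⇒ 5 8 3 10 17 2 13 20 11 15
j stops at 5 (2), i stops at 4 (17); swap ⇒ 5 8 3 10 2 17 13 20 11 15
j stops at 4, i stops at 5; i≥j ⇒ return 4. nums=5 8 3 10 2 17 13 20 11 15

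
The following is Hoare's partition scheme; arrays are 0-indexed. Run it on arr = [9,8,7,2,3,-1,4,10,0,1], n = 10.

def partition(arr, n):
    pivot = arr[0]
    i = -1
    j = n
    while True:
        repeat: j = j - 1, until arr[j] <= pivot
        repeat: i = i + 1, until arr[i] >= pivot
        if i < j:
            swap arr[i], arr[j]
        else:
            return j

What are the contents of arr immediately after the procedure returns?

pivot=9
j stops at 9 (1), i stops at 0 (9); swap ⇒ [1,8,7,2,3,-1,4,10,0,9]
j stops at 8 (0), i stops at 7 (10); swap ⇒ [1,8,7,2,3,-1,4,0,10,9]
j stops at 7, i stops at 8; i≥j ⇒ return 7. arr=[1,8,7,2,3,-1,4,0,10,9]

[1,8,7,2,3,-1,4,0,10,9]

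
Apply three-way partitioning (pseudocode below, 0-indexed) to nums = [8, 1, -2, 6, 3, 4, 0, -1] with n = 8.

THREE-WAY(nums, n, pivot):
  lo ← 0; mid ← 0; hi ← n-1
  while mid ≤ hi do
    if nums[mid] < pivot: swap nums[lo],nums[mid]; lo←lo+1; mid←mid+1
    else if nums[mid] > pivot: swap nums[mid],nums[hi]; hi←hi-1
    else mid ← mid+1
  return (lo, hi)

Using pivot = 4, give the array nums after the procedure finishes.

[-1, 1, -2, 0, 3, 4, 6, 8]

pivot = 4; lo=0, mid=0, hi=7
nums[mid]=8>4: swap nums[0],nums[7]; hi=6 → [-1, 1, -2, 6, 3, 4, 0, 8]
nums[mid]=-1<4: swap nums[0],nums[0]; lo=1,mid=1 → [-1, 1, -2, 6, 3, 4, 0, 8]
nums[mid]=1<4: swap nums[1],nums[1]; lo=2,mid=2 → [-1, 1, -2, 6, 3, 4, 0, 8]
nums[mid]=-2<4: swap nums[2],nums[2]; lo=3,mid=3 → [-1, 1, -2, 6, 3, 4, 0, 8]
nums[mid]=6>4: swap nums[3],nums[6]; hi=5 → [-1, 1, -2, 0, 3, 4, 6, 8]
nums[mid]=0<4: swap nums[3],nums[3]; lo=4,mid=4 → [-1, 1, -2, 0, 3, 4, 6, 8]
nums[mid]=3<4: swap nums[4],nums[4]; lo=5,mid=5 → [-1, 1, -2, 0, 3, 4, 6, 8]
nums[mid]=4=4: mid=6
end: lo=5, hi=5; nums = [-1, 1, -2, 0, 3, 4, 6, 8]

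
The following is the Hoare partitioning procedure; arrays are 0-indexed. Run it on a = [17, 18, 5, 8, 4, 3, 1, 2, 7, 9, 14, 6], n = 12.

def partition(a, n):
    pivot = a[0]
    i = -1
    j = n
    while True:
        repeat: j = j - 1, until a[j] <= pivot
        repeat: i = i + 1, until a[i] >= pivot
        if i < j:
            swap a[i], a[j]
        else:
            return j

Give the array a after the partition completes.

[6, 14, 5, 8, 4, 3, 1, 2, 7, 9, 18, 17]

pivot=17
j stops at 11 (6), i stops at 0 (17); swap ⇒ [6, 18, 5, 8, 4, 3, 1, 2, 7, 9, 14, 17]
j stops at 10 (14), i stops at 1 (18); swap ⇒ [6, 14, 5, 8, 4, 3, 1, 2, 7, 9, 18, 17]
j stops at 9, i stops at 10; i≥j ⇒ return 9. a=[6, 14, 5, 8, 4, 3, 1, 2, 7, 9, 18, 17]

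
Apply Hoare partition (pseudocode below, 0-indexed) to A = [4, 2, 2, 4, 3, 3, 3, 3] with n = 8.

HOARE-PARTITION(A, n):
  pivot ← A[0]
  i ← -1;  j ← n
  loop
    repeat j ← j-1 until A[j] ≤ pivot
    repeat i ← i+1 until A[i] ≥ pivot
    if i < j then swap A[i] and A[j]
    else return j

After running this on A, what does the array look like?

pivot = A[0] = 4; i = -1, j = 8
j→7 (A[7]=3≤4), i→0 (A[0]=4≥4); i<j, swap → [3, 2, 2, 4, 3, 3, 3, 4]
j→6 (A[6]=3≤4), i→3 (A[3]=4≥4); i<j, swap → [3, 2, 2, 3, 3, 3, 4, 4]
j→5, i→6; i≥j, return j=5. A = [3, 2, 2, 3, 3, 3, 4, 4]

[3, 2, 2, 3, 3, 3, 4, 4]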